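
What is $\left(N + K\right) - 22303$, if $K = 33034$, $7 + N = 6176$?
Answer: $16900$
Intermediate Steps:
$N = 6169$ ($N = -7 + 6176 = 6169$)
$\left(N + K\right) - 22303 = \left(6169 + 33034\right) - 22303 = 39203 - 22303 = 16900$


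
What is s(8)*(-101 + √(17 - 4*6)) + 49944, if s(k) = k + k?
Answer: 48328 + 16*I*√7 ≈ 48328.0 + 42.332*I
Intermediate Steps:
s(k) = 2*k
s(8)*(-101 + √(17 - 4*6)) + 49944 = (2*8)*(-101 + √(17 - 4*6)) + 49944 = 16*(-101 + √(17 - 24)) + 49944 = 16*(-101 + √(-7)) + 49944 = 16*(-101 + I*√7) + 49944 = (-1616 + 16*I*√7) + 49944 = 48328 + 16*I*√7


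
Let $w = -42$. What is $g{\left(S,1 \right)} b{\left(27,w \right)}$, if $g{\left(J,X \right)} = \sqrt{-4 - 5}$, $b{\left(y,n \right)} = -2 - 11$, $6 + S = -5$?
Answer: $- 39 i \approx - 39.0 i$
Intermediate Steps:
$S = -11$ ($S = -6 - 5 = -11$)
$b{\left(y,n \right)} = -13$
$g{\left(J,X \right)} = 3 i$ ($g{\left(J,X \right)} = \sqrt{-9} = 3 i$)
$g{\left(S,1 \right)} b{\left(27,w \right)} = 3 i \left(-13\right) = - 39 i$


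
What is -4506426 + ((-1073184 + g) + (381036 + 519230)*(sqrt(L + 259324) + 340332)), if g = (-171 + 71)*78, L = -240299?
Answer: 306383740902 + 4501330*sqrt(761) ≈ 3.0651e+11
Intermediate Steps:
g = -7800 (g = -100*78 = -7800)
-4506426 + ((-1073184 + g) + (381036 + 519230)*(sqrt(L + 259324) + 340332)) = -4506426 + ((-1073184 - 7800) + (381036 + 519230)*(sqrt(-240299 + 259324) + 340332)) = -4506426 + (-1080984 + 900266*(sqrt(19025) + 340332)) = -4506426 + (-1080984 + 900266*(5*sqrt(761) + 340332)) = -4506426 + (-1080984 + 900266*(340332 + 5*sqrt(761))) = -4506426 + (-1080984 + (306389328312 + 4501330*sqrt(761))) = -4506426 + (306388247328 + 4501330*sqrt(761)) = 306383740902 + 4501330*sqrt(761)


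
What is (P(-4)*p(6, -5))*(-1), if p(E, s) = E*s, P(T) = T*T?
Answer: 480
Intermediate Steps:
P(T) = T**2
(P(-4)*p(6, -5))*(-1) = ((-4)**2*(6*(-5)))*(-1) = (16*(-30))*(-1) = -480*(-1) = 480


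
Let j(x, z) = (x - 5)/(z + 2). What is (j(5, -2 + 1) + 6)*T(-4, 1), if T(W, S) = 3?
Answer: 18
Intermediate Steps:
j(x, z) = (-5 + x)/(2 + z)
(j(5, -2 + 1) + 6)*T(-4, 1) = ((-5 + 5)/(2 + (-2 + 1)) + 6)*3 = (0/(2 - 1) + 6)*3 = (0/1 + 6)*3 = (1*0 + 6)*3 = (0 + 6)*3 = 6*3 = 18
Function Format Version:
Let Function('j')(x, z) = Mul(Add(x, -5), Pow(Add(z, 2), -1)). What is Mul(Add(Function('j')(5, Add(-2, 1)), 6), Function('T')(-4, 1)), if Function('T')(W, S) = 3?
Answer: 18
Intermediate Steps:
Function('j')(x, z) = Mul(Pow(Add(2, z), -1), Add(-5, x)) (Function('j')(x, z) = Mul(Add(-5, x), Pow(Add(2, z), -1)) = Mul(Pow(Add(2, z), -1), Add(-5, x)))
Mul(Add(Function('j')(5, Add(-2, 1)), 6), Function('T')(-4, 1)) = Mul(Add(Mul(Pow(Add(2, Add(-2, 1)), -1), Add(-5, 5)), 6), 3) = Mul(Add(Mul(Pow(Add(2, -1), -1), 0), 6), 3) = Mul(Add(Mul(Pow(1, -1), 0), 6), 3) = Mul(Add(Mul(1, 0), 6), 3) = Mul(Add(0, 6), 3) = Mul(6, 3) = 18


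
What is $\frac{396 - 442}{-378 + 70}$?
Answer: $\frac{23}{154} \approx 0.14935$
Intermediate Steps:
$\frac{396 - 442}{-378 + 70} = - \frac{46}{-308} = \left(-46\right) \left(- \frac{1}{308}\right) = \frac{23}{154}$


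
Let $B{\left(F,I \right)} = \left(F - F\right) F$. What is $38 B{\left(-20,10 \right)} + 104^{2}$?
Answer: $10816$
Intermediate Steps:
$B{\left(F,I \right)} = 0$ ($B{\left(F,I \right)} = 0 F = 0$)
$38 B{\left(-20,10 \right)} + 104^{2} = 38 \cdot 0 + 104^{2} = 0 + 10816 = 10816$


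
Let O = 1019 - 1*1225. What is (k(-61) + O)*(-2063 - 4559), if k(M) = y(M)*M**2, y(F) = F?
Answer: 1504432314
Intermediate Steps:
O = -206 (O = 1019 - 1225 = -206)
k(M) = M**3 (k(M) = M*M**2 = M**3)
(k(-61) + O)*(-2063 - 4559) = ((-61)**3 - 206)*(-2063 - 4559) = (-226981 - 206)*(-6622) = -227187*(-6622) = 1504432314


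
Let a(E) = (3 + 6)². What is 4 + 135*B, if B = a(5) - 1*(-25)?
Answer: 14314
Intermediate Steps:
a(E) = 81 (a(E) = 9² = 81)
B = 106 (B = 81 - 1*(-25) = 81 + 25 = 106)
4 + 135*B = 4 + 135*106 = 4 + 14310 = 14314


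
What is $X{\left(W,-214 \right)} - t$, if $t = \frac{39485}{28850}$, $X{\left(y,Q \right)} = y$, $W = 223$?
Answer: $\frac{1278813}{5770} \approx 221.63$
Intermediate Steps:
$t = \frac{7897}{5770}$ ($t = 39485 \cdot \frac{1}{28850} = \frac{7897}{5770} \approx 1.3686$)
$X{\left(W,-214 \right)} - t = 223 - \frac{7897}{5770} = \frac{1278813}{5770}$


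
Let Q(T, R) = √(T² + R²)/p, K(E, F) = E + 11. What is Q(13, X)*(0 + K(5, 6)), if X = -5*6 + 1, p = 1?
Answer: 16*√1010 ≈ 508.49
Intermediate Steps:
K(E, F) = 11 + E
X = -29 (X = -30 + 1 = -29)
Q(T, R) = √(R² + T²) (Q(T, R) = √(T² + R²)/1 = √(R² + T²)*1 = √(R² + T²))
Q(13, X)*(0 + K(5, 6)) = √((-29)² + 13²)*(0 + (11 + 5)) = √(841 + 169)*(0 + 16) = √1010*16 = 16*√1010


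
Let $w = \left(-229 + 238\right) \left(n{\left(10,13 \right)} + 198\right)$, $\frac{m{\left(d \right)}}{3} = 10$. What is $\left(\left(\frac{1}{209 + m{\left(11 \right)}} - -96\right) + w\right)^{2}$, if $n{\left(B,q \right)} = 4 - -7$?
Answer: $\frac{223260030016}{57121} \approx 3.9085 \cdot 10^{6}$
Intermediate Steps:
$n{\left(B,q \right)} = 11$ ($n{\left(B,q \right)} = 4 + 7 = 11$)
$m{\left(d \right)} = 30$ ($m{\left(d \right)} = 3 \cdot 10 = 30$)
$w = 1881$ ($w = \left(-229 + 238\right) \left(11 + 198\right) = 9 \cdot 209 = 1881$)
$\left(\left(\frac{1}{209 + m{\left(11 \right)}} - -96\right) + w\right)^{2} = \left(\left(\frac{1}{209 + 30} - -96\right) + 1881\right)^{2} = \left(\left(\frac{1}{239} + 96\right) + 1881\right)^{2} = \left(\frac{22945}{239} + 1881\right)^{2} = \left(\frac{472504}{239}\right)^{2} = \frac{223260030016}{57121}$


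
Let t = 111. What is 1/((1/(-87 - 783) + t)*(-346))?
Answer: -435/16706437 ≈ -2.6038e-5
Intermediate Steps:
1/((1/(-87 - 783) + t)*(-346)) = 1/((1/(-87 - 783) + 111)*(-346)) = -1/346/(1/(-870) + 111) = -1/346/(-1/870 + 111) = -1/346/(96569/870) = (870/96569)*(-1/346) = -435/16706437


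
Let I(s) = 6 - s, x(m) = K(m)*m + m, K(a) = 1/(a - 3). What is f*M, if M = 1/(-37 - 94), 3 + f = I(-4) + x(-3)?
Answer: -9/262 ≈ -0.034351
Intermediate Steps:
K(a) = 1/(-3 + a)
x(m) = m + m/(-3 + m) (x(m) = m/(-3 + m) + m = m + m/(-3 + m))
f = 9/2 (f = -3 + ((6 - 1*(-4)) - 3*(-2 - 3)/(-3 - 3)) = -3 + ((6 + 4) - 3*(-5)/(-6)) = -3 + (10 - 3*(-⅙)*(-5)) = -3 + (10 - 5/2) = -3 + 15/2 = 9/2 ≈ 4.5000)
M = -1/131 (M = 1/(-131) = -1/131 ≈ -0.0076336)
f*M = (9/2)*(-1/131) = -9/262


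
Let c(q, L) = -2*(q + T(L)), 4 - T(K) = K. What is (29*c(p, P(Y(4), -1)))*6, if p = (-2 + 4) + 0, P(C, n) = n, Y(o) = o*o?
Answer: -2436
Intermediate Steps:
Y(o) = o²
T(K) = 4 - K
p = 2 (p = 2 + 0 = 2)
c(q, L) = -8 - 2*q + 2*L (c(q, L) = -2*(q + (4 - L)) = -2*(4 + q - L) = -8 - 2*q + 2*L)
(29*c(p, P(Y(4), -1)))*6 = (29*(-8 - 2*2 + 2*(-1)))*6 = (29*(-8 - 4 - 2))*6 = (29*(-14))*6 = -406*6 = -2436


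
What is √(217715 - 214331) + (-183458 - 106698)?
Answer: -290156 + 6*√94 ≈ -2.9010e+5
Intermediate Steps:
√(217715 - 214331) + (-183458 - 106698) = √3384 - 290156 = 6*√94 - 290156 = -290156 + 6*√94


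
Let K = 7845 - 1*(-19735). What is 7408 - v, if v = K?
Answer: -20172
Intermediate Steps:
K = 27580 (K = 7845 + 19735 = 27580)
v = 27580
7408 - v = 7408 - 1*27580 = 7408 - 27580 = -20172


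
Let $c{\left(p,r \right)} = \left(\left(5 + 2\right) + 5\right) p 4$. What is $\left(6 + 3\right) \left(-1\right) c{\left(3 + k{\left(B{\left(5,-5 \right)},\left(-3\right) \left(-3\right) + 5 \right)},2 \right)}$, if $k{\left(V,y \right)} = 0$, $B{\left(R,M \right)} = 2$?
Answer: $-1296$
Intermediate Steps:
$c{\left(p,r \right)} = 48 p$ ($c{\left(p,r \right)} = \left(7 + 5\right) p 4 = 12 p 4 = 48 p$)
$\left(6 + 3\right) \left(-1\right) c{\left(3 + k{\left(B{\left(5,-5 \right)},\left(-3\right) \left(-3\right) + 5 \right)},2 \right)} = \left(6 + 3\right) \left(-1\right) 48 \left(3 + 0\right) = 9 \left(-1\right) 48 \cdot 3 = \left(-9\right) 144 = -1296$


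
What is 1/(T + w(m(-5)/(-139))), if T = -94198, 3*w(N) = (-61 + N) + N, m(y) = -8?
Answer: -139/13096343 ≈ -1.0614e-5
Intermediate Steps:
w(N) = -61/3 + 2*N/3 (w(N) = ((-61 + N) + N)/3 = (-61 + 2*N)/3 = -61/3 + 2*N/3)
1/(T + w(m(-5)/(-139))) = 1/(-94198 + (-61/3 + 2*(-8/(-139))/3)) = 1/(-94198 + (-61/3 + 2*(-8*(-1/139))/3)) = 1/(-94198 + (-61/3 + (2/3)*(8/139))) = 1/(-94198 + (-61/3 + 16/417)) = 1/(-94198 - 2821/139) = 1/(-13096343/139) = -139/13096343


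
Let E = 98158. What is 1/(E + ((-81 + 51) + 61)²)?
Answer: 1/99119 ≈ 1.0089e-5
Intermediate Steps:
1/(E + ((-81 + 51) + 61)²) = 1/(98158 + ((-81 + 51) + 61)²) = 1/(98158 + (-30 + 61)²) = 1/(98158 + 31²) = 1/(98158 + 961) = 1/99119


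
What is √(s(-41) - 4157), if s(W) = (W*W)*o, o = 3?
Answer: √886 ≈ 29.766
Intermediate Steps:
s(W) = 3*W² (s(W) = (W*W)*3 = W²*3 = 3*W²)
√(s(-41) - 4157) = √(3*(-41)² - 4157) = √(3*1681 - 4157) = √(5043 - 4157) = √886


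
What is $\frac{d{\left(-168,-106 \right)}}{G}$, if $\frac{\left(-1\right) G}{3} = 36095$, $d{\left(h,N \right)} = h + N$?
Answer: $\frac{274}{108285} \approx 0.0025304$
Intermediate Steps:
$d{\left(h,N \right)} = N + h$
$G = -108285$ ($G = \left(-3\right) 36095 = -108285$)
$\frac{d{\left(-168,-106 \right)}}{G} = \frac{-106 - 168}{-108285} = \left(-274\right) \left(- \frac{1}{108285}\right) = \frac{274}{108285}$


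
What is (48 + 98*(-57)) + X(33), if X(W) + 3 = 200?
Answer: -5341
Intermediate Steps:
X(W) = 197 (X(W) = -3 + 200 = 197)
(48 + 98*(-57)) + X(33) = (48 + 98*(-57)) + 197 = (48 - 5586) + 197 = -5538 + 197 = -5341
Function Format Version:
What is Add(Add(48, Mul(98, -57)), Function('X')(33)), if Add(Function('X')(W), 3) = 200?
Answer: -5341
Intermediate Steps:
Function('X')(W) = 197 (Function('X')(W) = Add(-3, 200) = 197)
Add(Add(48, Mul(98, -57)), Function('X')(33)) = Add(Add(48, Mul(98, -57)), 197) = Add(Add(48, -5586), 197) = Add(-5538, 197) = -5341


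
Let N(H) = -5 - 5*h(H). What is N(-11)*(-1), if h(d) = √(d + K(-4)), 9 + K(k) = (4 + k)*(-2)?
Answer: 5 + 10*I*√5 ≈ 5.0 + 22.361*I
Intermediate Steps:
K(k) = -17 - 2*k (K(k) = -9 + (4 + k)*(-2) = -9 + (-8 - 2*k) = -17 - 2*k)
h(d) = √(-9 + d) (h(d) = √(d + (-17 - 2*(-4))) = √(d + (-17 + 8)) = √(d - 9) = √(-9 + d))
N(H) = -5 - 5*√(-9 + H)
N(-11)*(-1) = (-5 - 5*√(-9 - 11))*(-1) = (-5 - 10*I*√5)*(-1) = 5 + 10*I*√5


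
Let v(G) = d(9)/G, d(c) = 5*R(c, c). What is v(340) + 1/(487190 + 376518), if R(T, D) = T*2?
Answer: 3886703/14683036 ≈ 0.26471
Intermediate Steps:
R(T, D) = 2*T
d(c) = 10*c (d(c) = 5*(2*c) = 10*c)
v(G) = 90/G (v(G) = (10*9)/G = 90/G)
v(340) + 1/(487190 + 376518) = 90/340 + 1/(487190 + 376518) = 90*(1/340) + 1/863708 = 9/34 + 1/863708 = 3886703/14683036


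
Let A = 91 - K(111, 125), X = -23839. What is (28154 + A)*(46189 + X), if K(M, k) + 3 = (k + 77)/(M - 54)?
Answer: 11994008300/19 ≈ 6.3126e+8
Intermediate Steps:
K(M, k) = -3 + (77 + k)/(-54 + M) (K(M, k) = -3 + (k + 77)/(M - 54) = -3 + (77 + k)/(-54 + M))
A = 5156/57 (A = 91 - (239 + 125 - 3*111)/(-54 + 111) = 91 - (239 + 125 - 333)/57 = 91 - 31/57 = 5156/57 ≈ 90.456)
(28154 + A)*(46189 + X) = (28154 + 5156/57)*(46189 - 23839) = (1609934/57)*22350 = 11994008300/19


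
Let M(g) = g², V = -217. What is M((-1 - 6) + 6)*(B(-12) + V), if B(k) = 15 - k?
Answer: -190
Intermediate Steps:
M((-1 - 6) + 6)*(B(-12) + V) = ((-1 - 6) + 6)²*((15 - 1*(-12)) - 217) = (-7 + 6)²*((15 + 12) - 217) = (-1)²*(27 - 217) = 1*(-190) = -190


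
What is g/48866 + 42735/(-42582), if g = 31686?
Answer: -123172543/346802002 ≈ -0.35517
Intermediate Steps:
g/48866 + 42735/(-42582) = 31686/48866 + 42735/(-42582) = 31686*(1/48866) + 42735*(-1/42582) = 15843/24433 - 14245/14194 = -123172543/346802002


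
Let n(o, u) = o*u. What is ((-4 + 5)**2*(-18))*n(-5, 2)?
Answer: 180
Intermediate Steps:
((-4 + 5)**2*(-18))*n(-5, 2) = ((-4 + 5)**2*(-18))*(-5*2) = (1**2*(-18))*(-10) = (1*(-18))*(-10) = -18*(-10) = 180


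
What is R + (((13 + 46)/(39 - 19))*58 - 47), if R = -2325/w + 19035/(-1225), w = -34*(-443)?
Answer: 40004192/369019 ≈ 108.41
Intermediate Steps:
w = 15062
R = -57910659/3690190 (R = -2325/15062 + 19035/(-1225) = -2325*1/15062 + 19035*(-1/1225) = -2325/15062 - 3807/245 = -57910659/3690190 ≈ -15.693)
R + (((13 + 46)/(39 - 19))*58 - 47) = -57910659/3690190 + (((13 + 46)/(39 - 19))*58 - 47) = -57910659/3690190 + ((59/20)*58 - 47) = -57910659/3690190 + (1711/10 - 47) = -57910659/3690190 + 1241/10 = 40004192/369019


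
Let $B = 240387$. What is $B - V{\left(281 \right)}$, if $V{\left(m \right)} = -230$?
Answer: $240617$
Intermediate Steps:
$B - V{\left(281 \right)} = 240387 - -230 = 240387 + 230 = 240617$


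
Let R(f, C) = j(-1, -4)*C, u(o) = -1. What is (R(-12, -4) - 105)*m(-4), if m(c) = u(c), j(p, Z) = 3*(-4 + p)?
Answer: 45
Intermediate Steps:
j(p, Z) = -12 + 3*p
m(c) = -1
R(f, C) = -15*C (R(f, C) = (-12 + 3*(-1))*C = (-12 - 3)*C = -15*C)
(R(-12, -4) - 105)*m(-4) = (-15*(-4) - 105)*(-1) = (60 - 105)*(-1) = -45*(-1) = 45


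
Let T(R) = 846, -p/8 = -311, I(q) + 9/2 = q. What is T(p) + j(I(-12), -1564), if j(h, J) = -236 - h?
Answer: 1253/2 ≈ 626.50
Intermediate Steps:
I(q) = -9/2 + q
p = 2488 (p = -8*(-311) = 2488)
T(p) + j(I(-12), -1564) = 846 + (-236 - (-9/2 - 12)) = 846 + (-236 - 1*(-33/2)) = 846 + (-236 + 33/2) = 846 - 439/2 = 1253/2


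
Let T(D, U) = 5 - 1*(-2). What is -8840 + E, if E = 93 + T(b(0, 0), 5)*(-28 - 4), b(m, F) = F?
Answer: -8971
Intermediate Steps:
T(D, U) = 7 (T(D, U) = 5 + 2 = 7)
E = -131 (E = 93 + 7*(-28 - 4) = 93 + 7*(-32) = 93 - 224 = -131)
-8840 + E = -8840 - 131 = -8971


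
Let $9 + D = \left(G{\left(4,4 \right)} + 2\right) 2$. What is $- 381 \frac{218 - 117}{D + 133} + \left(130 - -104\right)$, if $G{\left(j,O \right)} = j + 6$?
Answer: $- \frac{3849}{148} \approx -26.007$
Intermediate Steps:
$G{\left(j,O \right)} = 6 + j$
$D = 15$ ($D = -9 + \left(\left(6 + 4\right) + 2\right) 2 = -9 + \left(10 + 2\right) 2 = -9 + 12 \cdot 2 = -9 + 24 = 15$)
$- 381 \frac{218 - 117}{D + 133} + \left(130 - -104\right) = - 381 \frac{218 - 117}{15 + 133} + \left(130 - -104\right) = - 381 \frac{218 - 117}{148} + \left(130 + 104\right) = - 381 \cdot 101 \cdot \frac{1}{148} + 234 = \left(-381\right) \frac{101}{148} + 234 = - \frac{38481}{148} + 234 = - \frac{3849}{148}$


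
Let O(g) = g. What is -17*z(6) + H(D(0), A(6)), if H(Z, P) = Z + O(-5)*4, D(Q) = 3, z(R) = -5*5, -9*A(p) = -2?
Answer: 408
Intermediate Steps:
A(p) = 2/9 (A(p) = -⅑*(-2) = 2/9)
z(R) = -25
H(Z, P) = -20 + Z (H(Z, P) = Z - 5*4 = Z - 20 = -20 + Z)
-17*z(6) + H(D(0), A(6)) = -17*(-25) + (-20 + 3) = 425 - 17 = 408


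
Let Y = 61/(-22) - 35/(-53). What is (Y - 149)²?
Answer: 31045382809/1359556 ≈ 22835.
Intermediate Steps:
Y = -2463/1166 (Y = 61*(-1/22) - 35*(-1/53) = -61/22 + 35/53 = -2463/1166 ≈ -2.1124)
(Y - 149)² = (-2463/1166 - 149)² = (-176197/1166)² = 31045382809/1359556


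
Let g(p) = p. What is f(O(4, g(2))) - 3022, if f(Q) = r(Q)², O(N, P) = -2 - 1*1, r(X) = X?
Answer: -3013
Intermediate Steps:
O(N, P) = -3 (O(N, P) = -2 - 1 = -3)
f(Q) = Q²
f(O(4, g(2))) - 3022 = (-3)² - 3022 = 9 - 3022 = -3013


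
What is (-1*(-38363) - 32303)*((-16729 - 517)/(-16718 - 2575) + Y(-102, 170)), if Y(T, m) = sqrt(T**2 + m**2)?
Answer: 34836920/6431 + 206040*sqrt(34) ≈ 1.2068e+6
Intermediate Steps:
(-1*(-38363) - 32303)*((-16729 - 517)/(-16718 - 2575) + Y(-102, 170)) = (-1*(-38363) - 32303)*((-16729 - 517)/(-16718 - 2575) + sqrt((-102)**2 + 170**2)) = (38363 - 32303)*(-17246/(-19293) + sqrt(10404 + 28900)) = 6060*(-17246*(-1/19293) + sqrt(39304)) = 6060*(17246/19293 + 34*sqrt(34)) = 34836920/6431 + 206040*sqrt(34)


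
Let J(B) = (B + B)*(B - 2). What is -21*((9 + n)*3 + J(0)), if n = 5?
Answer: -882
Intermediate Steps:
J(B) = 2*B*(-2 + B) (J(B) = (2*B)*(-2 + B) = 2*B*(-2 + B))
-21*((9 + n)*3 + J(0)) = -21*((9 + 5)*3 + 2*0*(-2 + 0)) = -21*(14*3 + 2*0*(-2)) = -21*(42 + 0) = -21*42 = -882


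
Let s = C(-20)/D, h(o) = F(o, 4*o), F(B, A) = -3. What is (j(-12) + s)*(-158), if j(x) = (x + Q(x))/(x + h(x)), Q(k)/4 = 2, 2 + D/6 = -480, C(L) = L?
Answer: -156262/3615 ≈ -43.226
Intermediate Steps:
h(o) = -3
D = -2892 (D = -12 + 6*(-480) = -12 - 2880 = -2892)
Q(k) = 8 (Q(k) = 4*2 = 8)
s = 5/723 (s = -20/(-2892) = -20*(-1/2892) = 5/723 ≈ 0.0069156)
j(x) = (8 + x)/(-3 + x) (j(x) = (x + 8)/(x - 3) = (8 + x)/(-3 + x))
(j(-12) + s)*(-158) = ((8 - 12)/(-3 - 12) + 5/723)*(-158) = (-4/(-15) + 5/723)*(-158) = (-1/15*(-4) + 5/723)*(-158) = (4/15 + 5/723)*(-158) = (989/3615)*(-158) = -156262/3615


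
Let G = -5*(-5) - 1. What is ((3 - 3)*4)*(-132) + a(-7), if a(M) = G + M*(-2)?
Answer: 38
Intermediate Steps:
G = 24 (G = 25 - 1 = 24)
a(M) = 24 - 2*M (a(M) = 24 + M*(-2) = 24 - 2*M)
((3 - 3)*4)*(-132) + a(-7) = ((3 - 3)*4)*(-132) + (24 - 2*(-7)) = (0*4)*(-132) + (24 + 14) = 0*(-132) + 38 = 0 + 38 = 38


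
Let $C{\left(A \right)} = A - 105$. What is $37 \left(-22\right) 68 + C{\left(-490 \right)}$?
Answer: $-55947$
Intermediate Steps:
$C{\left(A \right)} = -105 + A$
$37 \left(-22\right) 68 + C{\left(-490 \right)} = 37 \left(-22\right) 68 - 595 = \left(-814\right) 68 - 595 = -55352 - 595 = -55947$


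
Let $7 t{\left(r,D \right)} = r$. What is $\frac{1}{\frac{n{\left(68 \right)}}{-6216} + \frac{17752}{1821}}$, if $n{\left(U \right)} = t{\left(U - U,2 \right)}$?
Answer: $\frac{1821}{17752} \approx 0.10258$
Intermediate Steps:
$t{\left(r,D \right)} = \frac{r}{7}$
$n{\left(U \right)} = 0$ ($n{\left(U \right)} = \frac{U - U}{7} = \frac{1}{7} \cdot 0 = 0$)
$\frac{1}{\frac{n{\left(68 \right)}}{-6216} + \frac{17752}{1821}} = \frac{1}{\frac{0}{-6216} + \frac{17752}{1821}} = \frac{1}{0 \left(- \frac{1}{6216}\right) + 17752 \cdot \frac{1}{1821}} = \frac{1}{0 + \frac{17752}{1821}} = \frac{1}{\frac{17752}{1821}} = \frac{1821}{17752}$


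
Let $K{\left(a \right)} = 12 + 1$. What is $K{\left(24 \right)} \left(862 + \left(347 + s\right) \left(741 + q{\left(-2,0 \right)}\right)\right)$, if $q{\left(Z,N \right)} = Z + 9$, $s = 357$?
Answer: $6856902$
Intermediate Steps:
$q{\left(Z,N \right)} = 9 + Z$
$K{\left(a \right)} = 13$
$K{\left(24 \right)} \left(862 + \left(347 + s\right) \left(741 + q{\left(-2,0 \right)}\right)\right) = 13 \left(862 + \left(347 + 357\right) \left(741 + \left(9 - 2\right)\right)\right) = 13 \left(862 + 704 \left(741 + 7\right)\right) = 13 \left(862 + 704 \cdot 748\right) = 13 \left(862 + 526592\right) = 13 \cdot 527454 = 6856902$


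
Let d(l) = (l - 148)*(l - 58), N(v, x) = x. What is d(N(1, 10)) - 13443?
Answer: -6819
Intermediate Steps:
d(l) = (-148 + l)*(-58 + l)
d(N(1, 10)) - 13443 = (8584 + 10**2 - 206*10) - 13443 = (8584 + 100 - 2060) - 13443 = 6624 - 13443 = -6819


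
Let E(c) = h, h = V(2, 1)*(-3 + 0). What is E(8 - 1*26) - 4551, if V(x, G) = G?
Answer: -4554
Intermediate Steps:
h = -3 (h = 1*(-3 + 0) = 1*(-3) = -3)
E(c) = -3
E(8 - 1*26) - 4551 = -3 - 4551 = -4554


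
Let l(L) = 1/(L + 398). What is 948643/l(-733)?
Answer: -317795405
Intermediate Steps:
l(L) = 1/(398 + L)
948643/l(-733) = 948643/(1/(398 - 733)) = 948643/(1/(-335)) = 948643/(-1/335) = 948643*(-335) = -317795405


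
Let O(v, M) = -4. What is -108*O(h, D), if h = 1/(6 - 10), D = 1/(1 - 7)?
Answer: 432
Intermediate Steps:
D = -⅙ (D = 1/(-6) = -⅙ ≈ -0.16667)
h = -¼ (h = 1/(-4) = -¼ ≈ -0.25000)
-108*O(h, D) = -108*(-4) = 432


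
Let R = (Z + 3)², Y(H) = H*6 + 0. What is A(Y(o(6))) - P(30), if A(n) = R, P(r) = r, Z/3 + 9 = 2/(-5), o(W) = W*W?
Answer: 15126/25 ≈ 605.04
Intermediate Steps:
o(W) = W²
Z = -141/5 (Z = -27 + 3*(2/(-5)) = -27 + 3*(2*(-⅕)) = -27 + 3*(-⅖) = -27 - 6/5 = -141/5 ≈ -28.200)
Y(H) = 6*H (Y(H) = 6*H + 0 = 6*H)
R = 15876/25 (R = (-141/5 + 3)² = (-126/5)² = 15876/25 ≈ 635.04)
A(n) = 15876/25
A(Y(o(6))) - P(30) = 15876/25 - 1*30 = 15876/25 - 30 = 15126/25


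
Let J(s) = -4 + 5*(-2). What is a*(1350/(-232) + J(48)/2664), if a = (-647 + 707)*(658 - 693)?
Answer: 39371150/3219 ≈ 12231.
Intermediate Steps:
J(s) = -14 (J(s) = -4 - 10 = -14)
a = -2100 (a = 60*(-35) = -2100)
a*(1350/(-232) + J(48)/2664) = -2100*(1350/(-232) - 14/2664) = -2100*(1350*(-1/232) - 14*1/2664) = -2100*(-675/116 - 7/1332) = -2100*(-112489/19314) = 39371150/3219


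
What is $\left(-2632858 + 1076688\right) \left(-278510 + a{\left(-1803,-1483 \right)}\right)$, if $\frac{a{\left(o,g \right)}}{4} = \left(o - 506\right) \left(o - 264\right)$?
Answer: $-29275140003340$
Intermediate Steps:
$a{\left(o,g \right)} = 4 \left(-506 + o\right) \left(-264 + o\right)$ ($a{\left(o,g \right)} = 4 \left(o - 506\right) \left(o - 264\right) = 4 \left(-506 + o\right) \left(-264 + o\right)$)
$\left(-2632858 + 1076688\right) \left(-278510 + a{\left(-1803,-1483 \right)}\right) = \left(-2632858 + 1076688\right) \left(-278510 + \left(534336 - -5553240 + 4 \left(-1803\right)^{2}\right)\right) = - 1556170 \left(-278510 + \left(534336 + 5553240 + 4 \cdot 3250809\right)\right) = - 1556170 \left(-278510 + \left(534336 + 5553240 + 13003236\right)\right) = - 1556170 \left(-278510 + 19090812\right) = \left(-1556170\right) 18812302 = -29275140003340$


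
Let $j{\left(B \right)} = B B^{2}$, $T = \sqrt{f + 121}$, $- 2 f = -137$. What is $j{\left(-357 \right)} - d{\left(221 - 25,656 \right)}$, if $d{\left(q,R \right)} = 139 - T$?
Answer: $-45499432 + \frac{\sqrt{758}}{2} \approx -4.5499 \cdot 10^{7}$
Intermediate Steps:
$f = \frac{137}{2}$ ($f = \left(- \frac{1}{2}\right) \left(-137\right) = \frac{137}{2} \approx 68.5$)
$T = \frac{\sqrt{758}}{2}$ ($T = \sqrt{\frac{137}{2} + 121} = \sqrt{\frac{379}{2}} = \frac{\sqrt{758}}{2} \approx 13.766$)
$d{\left(q,R \right)} = 139 - \frac{\sqrt{758}}{2}$
$j{\left(B \right)} = B^{3}$
$j{\left(-357 \right)} - d{\left(221 - 25,656 \right)} = \left(-357\right)^{3} - \left(139 - \frac{\sqrt{758}}{2}\right) = -45499293 - \left(139 - \frac{\sqrt{758}}{2}\right) = -45499432 + \frac{\sqrt{758}}{2}$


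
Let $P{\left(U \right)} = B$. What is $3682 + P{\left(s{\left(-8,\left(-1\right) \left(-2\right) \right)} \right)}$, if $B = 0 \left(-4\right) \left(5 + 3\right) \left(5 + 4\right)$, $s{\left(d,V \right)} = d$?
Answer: $3682$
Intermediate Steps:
$B = 0$ ($B = 0 \cdot 8 \cdot 9 = 0 \cdot 72 = 0$)
$P{\left(U \right)} = 0$
$3682 + P{\left(s{\left(-8,\left(-1\right) \left(-2\right) \right)} \right)} = 3682 + 0 = 3682$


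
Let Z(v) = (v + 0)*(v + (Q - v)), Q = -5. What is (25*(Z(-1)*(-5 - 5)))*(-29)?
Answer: 36250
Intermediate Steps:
Z(v) = -5*v (Z(v) = (v + 0)*(v + (-5 - v)) = v*(-5) = -5*v)
(25*(Z(-1)*(-5 - 5)))*(-29) = (25*((-5*(-1))*(-5 - 5)))*(-29) = (25*(5*(-10)))*(-29) = (25*(-50))*(-29) = -1250*(-29) = 36250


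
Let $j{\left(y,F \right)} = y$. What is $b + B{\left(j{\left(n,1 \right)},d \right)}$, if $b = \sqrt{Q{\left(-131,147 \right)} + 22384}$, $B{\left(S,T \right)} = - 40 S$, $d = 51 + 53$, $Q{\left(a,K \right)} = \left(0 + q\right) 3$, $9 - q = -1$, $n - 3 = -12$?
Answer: $360 + \sqrt{22414} \approx 509.71$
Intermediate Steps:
$n = -9$ ($n = 3 - 12 = -9$)
$q = 10$ ($q = 9 - -1 = 9 + 1 = 10$)
$Q{\left(a,K \right)} = 30$ ($Q{\left(a,K \right)} = \left(0 + 10\right) 3 = 10 \cdot 3 = 30$)
$d = 104$
$b = \sqrt{22414}$ ($b = \sqrt{30 + 22384} = \sqrt{22414} \approx 149.71$)
$b + B{\left(j{\left(n,1 \right)},d \right)} = \sqrt{22414} - -360 = \sqrt{22414} + 360 = 360 + \sqrt{22414}$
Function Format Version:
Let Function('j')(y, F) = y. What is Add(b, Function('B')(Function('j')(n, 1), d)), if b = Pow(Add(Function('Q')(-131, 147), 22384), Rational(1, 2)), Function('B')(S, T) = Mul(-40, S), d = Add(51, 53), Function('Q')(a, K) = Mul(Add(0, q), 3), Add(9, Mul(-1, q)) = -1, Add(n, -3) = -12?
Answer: Add(360, Pow(22414, Rational(1, 2))) ≈ 509.71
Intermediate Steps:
n = -9 (n = Add(3, -12) = -9)
q = 10 (q = Add(9, Mul(-1, -1)) = Add(9, 1) = 10)
Function('Q')(a, K) = 30 (Function('Q')(a, K) = Mul(Add(0, 10), 3) = Mul(10, 3) = 30)
d = 104
b = Pow(22414, Rational(1, 2)) (b = Pow(Add(30, 22384), Rational(1, 2)) = Pow(22414, Rational(1, 2)) ≈ 149.71)
Add(b, Function('B')(Function('j')(n, 1), d)) = Add(Pow(22414, Rational(1, 2)), Mul(-40, -9)) = Add(Pow(22414, Rational(1, 2)), 360) = Add(360, Pow(22414, Rational(1, 2)))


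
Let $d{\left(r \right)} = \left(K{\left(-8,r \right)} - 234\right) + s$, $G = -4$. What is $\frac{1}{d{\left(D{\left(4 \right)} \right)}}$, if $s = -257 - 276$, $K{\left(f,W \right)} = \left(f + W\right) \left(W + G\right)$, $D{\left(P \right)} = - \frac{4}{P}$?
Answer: $- \frac{1}{722} \approx -0.001385$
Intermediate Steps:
$K{\left(f,W \right)} = \left(-4 + W\right) \left(W + f\right)$ ($K{\left(f,W \right)} = \left(f + W\right) \left(W - 4\right) = \left(W + f\right) \left(-4 + W\right) = \left(-4 + W\right) \left(W + f\right)$)
$s = -533$ ($s = -257 - 276 = -533$)
$d{\left(r \right)} = -735 + r^{2} - 12 r$ ($d{\left(r \right)} = \left(\left(r^{2} - 4 r - -32 + r \left(-8\right)\right) - 234\right) - 533 = \left(\left(r^{2} - 4 r + 32 - 8 r\right) - 234\right) - 533 = \left(\left(32 + r^{2} - 12 r\right) - 234\right) - 533 = \left(-202 + r^{2} - 12 r\right) - 533 = -735 + r^{2} - 12 r$)
$\frac{1}{d{\left(D{\left(4 \right)} \right)}} = \frac{1}{-735 + \left(- \frac{4}{4}\right)^{2} - 12 \left(- \frac{4}{4}\right)} = \frac{1}{-735 + \left(\left(-4\right) \frac{1}{4}\right)^{2} - 12 \left(\left(-4\right) \frac{1}{4}\right)} = \frac{1}{-735 + \left(-1\right)^{2} - -12} = \frac{1}{-735 + 1 + 12} = \frac{1}{-722} = - \frac{1}{722}$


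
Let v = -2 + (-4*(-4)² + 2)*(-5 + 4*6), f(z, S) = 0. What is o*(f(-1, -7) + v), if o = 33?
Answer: -38940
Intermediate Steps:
v = -1180 (v = -2 + (-4*16 + 2)*(-5 + 24) = -2 + (-64 + 2)*19 = -2 - 62*19 = -2 - 1178 = -1180)
o*(f(-1, -7) + v) = 33*(0 - 1180) = 33*(-1180) = -38940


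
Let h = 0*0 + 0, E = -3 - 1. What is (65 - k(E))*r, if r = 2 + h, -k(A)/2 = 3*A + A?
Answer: 66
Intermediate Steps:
E = -4
h = 0 (h = 0 + 0 = 0)
k(A) = -8*A (k(A) = -2*(3*A + A) = -8*A)
r = 2 (r = 2 + 0 = 2)
(65 - k(E))*r = (65 - (-8)*(-4))*2 = (65 - 1*32)*2 = (65 - 32)*2 = 33*2 = 66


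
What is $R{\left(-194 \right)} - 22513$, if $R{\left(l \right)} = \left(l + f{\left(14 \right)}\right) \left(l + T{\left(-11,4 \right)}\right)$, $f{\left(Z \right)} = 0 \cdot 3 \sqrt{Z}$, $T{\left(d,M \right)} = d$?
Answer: $17257$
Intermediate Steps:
$f{\left(Z \right)} = 0$
$R{\left(l \right)} = l \left(-11 + l\right)$ ($R{\left(l \right)} = \left(l + 0\right) \left(l - 11\right) = l \left(-11 + l\right)$)
$R{\left(-194 \right)} - 22513 = - 194 \left(-11 - 194\right) - 22513 = \left(-194\right) \left(-205\right) - 22513 = 39770 - 22513 = 17257$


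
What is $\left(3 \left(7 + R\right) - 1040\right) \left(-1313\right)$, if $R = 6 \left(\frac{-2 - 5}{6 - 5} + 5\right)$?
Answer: $1385215$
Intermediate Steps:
$R = -12$ ($R = 6 \left(- \frac{7}{1} + 5\right) = 6 \left(\left(-7\right) 1 + 5\right) = 6 \left(-7 + 5\right) = 6 \left(-2\right) = -12$)
$\left(3 \left(7 + R\right) - 1040\right) \left(-1313\right) = \left(3 \left(7 - 12\right) - 1040\right) \left(-1313\right) = \left(3 \left(-5\right) - 1040\right) \left(-1313\right) = \left(-15 - 1040\right) \left(-1313\right) = \left(-1055\right) \left(-1313\right) = 1385215$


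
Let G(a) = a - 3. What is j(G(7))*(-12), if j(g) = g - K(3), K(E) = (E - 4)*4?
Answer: -96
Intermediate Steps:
K(E) = -16 + 4*E (K(E) = (-4 + E)*4 = -16 + 4*E)
G(a) = -3 + a
j(g) = 4 + g (j(g) = g - (-16 + 4*3) = g - (-16 + 12) = g - 1*(-4) = g + 4 = 4 + g)
j(G(7))*(-12) = (4 + (-3 + 7))*(-12) = (4 + 4)*(-12) = 8*(-12) = -96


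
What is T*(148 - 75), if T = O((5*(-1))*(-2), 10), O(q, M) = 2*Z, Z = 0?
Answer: 0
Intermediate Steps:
O(q, M) = 0 (O(q, M) = 2*0 = 0)
T = 0
T*(148 - 75) = 0*(148 - 75) = 0*73 = 0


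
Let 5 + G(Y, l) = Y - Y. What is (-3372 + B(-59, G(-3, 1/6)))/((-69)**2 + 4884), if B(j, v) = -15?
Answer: -1129/3215 ≈ -0.35117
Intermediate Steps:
G(Y, l) = -5 (G(Y, l) = -5 + (Y - Y) = -5 + 0 = -5)
(-3372 + B(-59, G(-3, 1/6)))/((-69)**2 + 4884) = (-3372 - 15)/((-69)**2 + 4884) = -3387/(4761 + 4884) = -3387/9645 = -3387*1/9645 = -1129/3215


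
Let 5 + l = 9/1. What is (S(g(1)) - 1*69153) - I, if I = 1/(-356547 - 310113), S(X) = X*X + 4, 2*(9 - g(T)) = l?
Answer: -46066205999/666660 ≈ -69100.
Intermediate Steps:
l = 4 (l = -5 + 9/1 = -5 + 9*1 = -5 + 9 = 4)
g(T) = 7 (g(T) = 9 - ½*4 = 9 - 2 = 7)
S(X) = 4 + X² (S(X) = X² + 4 = 4 + X²)
I = -1/666660 (I = 1/(-666660) = -1/666660 ≈ -1.5000e-6)
(S(g(1)) - 1*69153) - I = ((4 + 7²) - 1*69153) - 1*(-1/666660) = ((4 + 49) - 69153) + 1/666660 = (53 - 69153) + 1/666660 = -69100 + 1/666660 = -46066205999/666660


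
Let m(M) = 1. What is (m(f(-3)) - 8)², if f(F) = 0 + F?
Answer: 49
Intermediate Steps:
f(F) = F
(m(f(-3)) - 8)² = (1 - 8)² = (-7)² = 49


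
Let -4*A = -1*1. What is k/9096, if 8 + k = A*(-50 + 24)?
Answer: -29/18192 ≈ -0.0015941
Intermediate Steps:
A = ¼ (A = -(-1)/4 = -¼*(-1) = ¼ ≈ 0.25000)
k = -29/2 (k = -8 + (-50 + 24)/4 = -8 + (¼)*(-26) = -8 - 13/2 = -29/2 ≈ -14.500)
k/9096 = -29/2/9096 = -29/2*1/9096 = -29/18192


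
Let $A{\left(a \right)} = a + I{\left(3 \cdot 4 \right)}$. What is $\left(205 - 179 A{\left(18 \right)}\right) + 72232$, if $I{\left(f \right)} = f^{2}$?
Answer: $43439$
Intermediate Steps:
$A{\left(a \right)} = 144 + a$ ($A{\left(a \right)} = a + \left(3 \cdot 4\right)^{2} = a + 12^{2} = a + 144 = 144 + a$)
$\left(205 - 179 A{\left(18 \right)}\right) + 72232 = \left(205 - 179 \left(144 + 18\right)\right) + 72232 = \left(205 - 28998\right) + 72232 = -28793 + 72232 = 43439$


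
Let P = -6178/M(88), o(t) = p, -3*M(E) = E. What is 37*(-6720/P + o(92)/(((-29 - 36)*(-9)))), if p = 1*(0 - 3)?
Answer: -711224693/602355 ≈ -1180.7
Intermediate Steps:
M(E) = -E/3
p = -3 (p = 1*(-3) = -3)
o(t) = -3
P = 9267/44 (P = -6178/((-⅓*88)) = -6178/(-88/3) = -6178*(-3/88) = 9267/44 ≈ 210.61)
37*(-6720/P + o(92)/(((-29 - 36)*(-9)))) = 37*(-6720/9267/44 - 3*(-1/(9*(-29 - 36)))) = 37*(-6720*44/9267 - 3/((-65*(-9)))) = 37*(-98560/3089 - 3/585) = 37*(-98560/3089 - 3*1/585) = 37*(-98560/3089 - 1/195) = 37*(-19222289/602355) = -711224693/602355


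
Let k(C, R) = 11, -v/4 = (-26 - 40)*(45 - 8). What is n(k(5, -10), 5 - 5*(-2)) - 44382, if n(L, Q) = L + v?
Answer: -34603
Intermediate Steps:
v = 9768 (v = -4*(-26 - 40)*(45 - 8) = -(-264)*37 = -4*(-2442) = 9768)
n(L, Q) = 9768 + L (n(L, Q) = L + 9768 = 9768 + L)
n(k(5, -10), 5 - 5*(-2)) - 44382 = (9768 + 11) - 44382 = 9779 - 44382 = -34603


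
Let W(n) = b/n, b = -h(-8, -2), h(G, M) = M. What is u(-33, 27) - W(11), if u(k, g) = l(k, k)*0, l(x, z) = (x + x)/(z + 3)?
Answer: -2/11 ≈ -0.18182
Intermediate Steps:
b = 2 (b = -1*(-2) = 2)
l(x, z) = 2*x/(3 + z) (l(x, z) = (2*x)/(3 + z) = 2*x/(3 + z))
u(k, g) = 0 (u(k, g) = (2*k/(3 + k))*0 = 0)
W(n) = 2/n
u(-33, 27) - W(11) = 0 - 2/11 = -2/11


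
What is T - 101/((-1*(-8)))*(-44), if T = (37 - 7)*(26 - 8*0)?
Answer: 2671/2 ≈ 1335.5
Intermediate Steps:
T = 780 (T = 30*(26 + 0) = 30*26 = 780)
T - 101/((-1*(-8)))*(-44) = 780 - 101/((-1*(-8)))*(-44) = 780 - 101/8*(-44) = 780 + 1111/2 = 2671/2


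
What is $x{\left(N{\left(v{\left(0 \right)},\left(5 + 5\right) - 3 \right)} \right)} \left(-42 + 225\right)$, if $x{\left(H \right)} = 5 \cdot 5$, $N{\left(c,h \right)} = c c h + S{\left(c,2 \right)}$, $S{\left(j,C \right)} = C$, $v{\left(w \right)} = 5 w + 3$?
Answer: $4575$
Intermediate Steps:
$v{\left(w \right)} = 3 + 5 w$
$N{\left(c,h \right)} = 2 + h c^{2}$ ($N{\left(c,h \right)} = c c h + 2 = c^{2} h + 2 = h c^{2} + 2 = 2 + h c^{2}$)
$x{\left(H \right)} = 25$
$x{\left(N{\left(v{\left(0 \right)},\left(5 + 5\right) - 3 \right)} \right)} \left(-42 + 225\right) = 25 \left(-42 + 225\right) = 25 \cdot 183 = 4575$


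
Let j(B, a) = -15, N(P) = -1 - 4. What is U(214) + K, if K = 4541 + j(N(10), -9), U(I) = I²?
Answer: 50322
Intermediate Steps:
N(P) = -5
K = 4526 (K = 4541 - 15 = 4526)
U(214) + K = 214² + 4526 = 45796 + 4526 = 50322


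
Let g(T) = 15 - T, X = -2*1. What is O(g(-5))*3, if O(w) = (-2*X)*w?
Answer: 240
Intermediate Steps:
X = -2
O(w) = 4*w (O(w) = (-2*(-2))*w = 4*w)
O(g(-5))*3 = (4*(15 - 1*(-5)))*3 = (4*(15 + 5))*3 = (4*20)*3 = 80*3 = 240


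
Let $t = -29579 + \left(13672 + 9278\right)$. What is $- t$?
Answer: $6629$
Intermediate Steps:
$t = -6629$ ($t = -29579 + 22950 = -6629$)
$- t = \left(-1\right) \left(-6629\right) = 6629$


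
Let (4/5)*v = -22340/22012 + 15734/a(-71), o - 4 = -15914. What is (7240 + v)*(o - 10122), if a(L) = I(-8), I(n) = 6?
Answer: -4519658723960/16509 ≈ -2.7377e+8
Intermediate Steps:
a(L) = 6
o = -15910 (o = 4 - 15914 = -15910)
v = 108188365/33018 (v = 5*(-22340/22012 + 15734/6)/4 = 5*(-22340*1/22012 + 15734*(⅙))/4 = 5*(-5585/5503 + 7867/3)/4 = (5/4)*(43275346/16509) = 108188365/33018 ≈ 3276.6)
(7240 + v)*(o - 10122) = (7240 + 108188365/33018)*(-15910 - 10122) = (347238685/33018)*(-26032) = -4519658723960/16509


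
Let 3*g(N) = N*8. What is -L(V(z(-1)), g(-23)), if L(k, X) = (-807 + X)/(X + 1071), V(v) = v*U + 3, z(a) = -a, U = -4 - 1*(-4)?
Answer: 2605/3029 ≈ 0.86002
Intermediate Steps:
U = 0 (U = -4 + 4 = 0)
g(N) = 8*N/3 (g(N) = (N*8)/3 = (8*N)/3 = 8*N/3)
V(v) = 3 (V(v) = v*0 + 3 = 0 + 3 = 3)
L(k, X) = (-807 + X)/(1071 + X)
-L(V(z(-1)), g(-23)) = -(-807 + (8/3)*(-23))/(1071 + (8/3)*(-23)) = -(-807 - 184/3)/(1071 - 184/3) = -(-2605)/(3029/3*3) = -3*(-2605)/(3029*3) = -1*(-2605/3029) = 2605/3029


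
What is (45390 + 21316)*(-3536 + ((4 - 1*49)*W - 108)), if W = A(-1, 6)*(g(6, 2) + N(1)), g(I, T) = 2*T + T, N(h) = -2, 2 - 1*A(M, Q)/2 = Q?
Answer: -147020024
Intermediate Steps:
A(M, Q) = 4 - 2*Q
g(I, T) = 3*T
W = -32 (W = (4 - 2*6)*(3*2 - 2) = (4 - 12)*(6 - 2) = -8*4 = -32)
(45390 + 21316)*(-3536 + ((4 - 1*49)*W - 108)) = (45390 + 21316)*(-3536 + ((4 - 1*49)*(-32) - 108)) = 66706*(-3536 + ((4 - 49)*(-32) - 108)) = 66706*(-3536 + (-45*(-32) - 108)) = 66706*(-3536 + (1440 - 108)) = 66706*(-3536 + 1332) = 66706*(-2204) = -147020024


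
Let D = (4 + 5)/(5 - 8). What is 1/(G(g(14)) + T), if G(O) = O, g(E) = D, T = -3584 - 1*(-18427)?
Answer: 1/14840 ≈ 6.7385e-5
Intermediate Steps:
T = 14843 (T = -3584 + 18427 = 14843)
D = -3 (D = 9/(-3) = 9*(-⅓) = -3)
g(E) = -3
1/(G(g(14)) + T) = 1/(-3 + 14843) = 1/14840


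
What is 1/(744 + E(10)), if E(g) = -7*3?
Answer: 1/723 ≈ 0.0013831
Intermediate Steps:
E(g) = -21
1/(744 + E(10)) = 1/(744 - 21) = 1/723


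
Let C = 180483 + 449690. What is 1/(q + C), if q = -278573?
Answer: 1/351600 ≈ 2.8441e-6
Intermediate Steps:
C = 630173
1/(q + C) = 1/(-278573 + 630173) = 1/351600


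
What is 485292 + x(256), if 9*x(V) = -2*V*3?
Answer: 1455364/3 ≈ 4.8512e+5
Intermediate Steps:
x(V) = -2*V/3 (x(V) = (-2*V*3)/9 = (-6*V)/9 = -2*V/3)
485292 + x(256) = 485292 - ⅔*256 = 485292 - 512/3 = 1455364/3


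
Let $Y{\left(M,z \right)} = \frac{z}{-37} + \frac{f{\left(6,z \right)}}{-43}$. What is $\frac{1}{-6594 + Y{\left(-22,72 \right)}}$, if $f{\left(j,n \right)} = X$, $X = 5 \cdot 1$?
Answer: $- \frac{1591}{10494335} \approx -0.00015161$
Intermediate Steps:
$X = 5$
$f{\left(j,n \right)} = 5$
$Y{\left(M,z \right)} = - \frac{5}{43} - \frac{z}{37}$ ($Y{\left(M,z \right)} = \frac{z}{-37} + \frac{5}{-43} = z \left(- \frac{1}{37}\right) + 5 \left(- \frac{1}{43}\right) = - \frac{z}{37} - \frac{5}{43} = - \frac{5}{43} - \frac{z}{37}$)
$\frac{1}{-6594 + Y{\left(-22,72 \right)}} = \frac{1}{-6594 - \frac{3281}{1591}} = \frac{1}{- \frac{10494335}{1591}} = - \frac{1591}{10494335}$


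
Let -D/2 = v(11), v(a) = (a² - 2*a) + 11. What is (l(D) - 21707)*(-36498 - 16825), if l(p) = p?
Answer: 1169213421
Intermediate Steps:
v(a) = 11 + a² - 2*a
D = -220 (D = -2*(11 + 11² - 2*11) = -2*(11 + 121 - 22) = -2*110 = -220)
(l(D) - 21707)*(-36498 - 16825) = (-220 - 21707)*(-36498 - 16825) = -21927*(-53323) = 1169213421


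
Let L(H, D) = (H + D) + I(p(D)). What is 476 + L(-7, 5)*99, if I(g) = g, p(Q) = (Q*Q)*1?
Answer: 2753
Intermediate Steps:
p(Q) = Q**2 (p(Q) = Q**2*1 = Q**2)
L(H, D) = D + H + D**2 (L(H, D) = (H + D) + D**2 = (D + H) + D**2 = D + H + D**2)
476 + L(-7, 5)*99 = 476 + (5 - 7 + 5**2)*99 = 476 + (5 - 7 + 25)*99 = 476 + 23*99 = 476 + 2277 = 2753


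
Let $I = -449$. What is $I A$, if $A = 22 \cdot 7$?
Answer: $-69146$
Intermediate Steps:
$A = 154$
$I A = \left(-449\right) 154 = -69146$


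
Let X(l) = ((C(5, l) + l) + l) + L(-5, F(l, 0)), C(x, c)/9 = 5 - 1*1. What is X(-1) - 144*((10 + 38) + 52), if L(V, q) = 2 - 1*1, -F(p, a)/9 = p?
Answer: -14365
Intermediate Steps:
C(x, c) = 36 (C(x, c) = 9*(5 - 1*1) = 9*(5 - 1) = 9*4 = 36)
F(p, a) = -9*p
L(V, q) = 1 (L(V, q) = 2 - 1 = 1)
X(l) = 37 + 2*l (X(l) = ((36 + l) + l) + 1 = (36 + 2*l) + 1 = 37 + 2*l)
X(-1) - 144*((10 + 38) + 52) = (37 + 2*(-1)) - 144*((10 + 38) + 52) = (37 - 2) - 144*(48 + 52) = 35 - 144*100 = 35 - 14400 = -14365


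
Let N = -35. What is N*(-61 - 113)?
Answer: 6090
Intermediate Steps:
N*(-61 - 113) = -35*(-61 - 113) = -35*(-174) = 6090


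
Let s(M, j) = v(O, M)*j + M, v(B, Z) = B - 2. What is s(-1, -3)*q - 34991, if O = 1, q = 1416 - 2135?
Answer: -36429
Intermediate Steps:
q = -719
v(B, Z) = -2 + B
s(M, j) = M - j (s(M, j) = (-2 + 1)*j + M = -j + M = M - j)
s(-1, -3)*q - 34991 = (-1 - 1*(-3))*(-719) - 34991 = (-1 + 3)*(-719) - 34991 = 2*(-719) - 34991 = -1438 - 34991 = -36429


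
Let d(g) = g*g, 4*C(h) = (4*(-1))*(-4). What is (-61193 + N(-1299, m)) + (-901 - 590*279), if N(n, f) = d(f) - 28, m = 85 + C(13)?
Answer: -218811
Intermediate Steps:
C(h) = 4 (C(h) = ((4*(-1))*(-4))/4 = (-4*(-4))/4 = (¼)*16 = 4)
m = 89 (m = 85 + 4 = 89)
d(g) = g²
N(n, f) = -28 + f² (N(n, f) = f² - 28 = -28 + f²)
(-61193 + N(-1299, m)) + (-901 - 590*279) = (-61193 + (-28 + 89²)) + (-901 - 590*279) = (-61193 + (-28 + 7921)) + (-901 - 164610) = (-61193 + 7893) - 165511 = -53300 - 165511 = -218811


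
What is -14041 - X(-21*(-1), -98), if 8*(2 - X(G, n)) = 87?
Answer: -112257/8 ≈ -14032.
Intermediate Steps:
X(G, n) = -71/8 (X(G, n) = 2 - 1/8*87 = 2 - 87/8 = -71/8)
-14041 - X(-21*(-1), -98) = -14041 - 1*(-71/8) = -14041 + 71/8 = -112257/8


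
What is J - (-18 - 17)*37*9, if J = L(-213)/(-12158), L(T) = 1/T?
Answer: 30182417371/2589654 ≈ 11655.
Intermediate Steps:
J = 1/2589654 (J = 1/(-213*(-12158)) = -1/213*(-1/12158) = 1/2589654 ≈ 3.8615e-7)
J - (-18 - 17)*37*9 = 1/2589654 - (-18 - 17)*37*9 = 1/2589654 - (-35*37)*9 = 1/2589654 - (-1295)*9 = 1/2589654 - 1*(-11655) = 1/2589654 + 11655 = 30182417371/2589654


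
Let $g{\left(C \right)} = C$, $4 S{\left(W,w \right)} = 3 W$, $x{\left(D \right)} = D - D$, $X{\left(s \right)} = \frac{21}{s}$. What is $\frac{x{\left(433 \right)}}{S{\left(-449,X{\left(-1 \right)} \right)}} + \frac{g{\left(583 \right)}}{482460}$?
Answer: $\frac{53}{43860} \approx 0.0012084$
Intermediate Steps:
$x{\left(D \right)} = 0$
$S{\left(W,w \right)} = \frac{3 W}{4}$
$\frac{x{\left(433 \right)}}{S{\left(-449,X{\left(-1 \right)} \right)}} + \frac{g{\left(583 \right)}}{482460} = \frac{0}{\frac{3}{4} \left(-449\right)} + \frac{583}{482460} = \frac{0}{- \frac{1347}{4}} + 583 \cdot \frac{1}{482460} = 0 \left(- \frac{4}{1347}\right) + \frac{53}{43860} = 0 + \frac{53}{43860} = \frac{53}{43860}$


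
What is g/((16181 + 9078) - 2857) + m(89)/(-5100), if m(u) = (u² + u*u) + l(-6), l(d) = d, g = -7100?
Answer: -48871009/14281275 ≈ -3.4220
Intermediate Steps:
m(u) = -6 + 2*u² (m(u) = (u² + u*u) - 6 = (u² + u²) - 6 = 2*u² - 6 = -6 + 2*u²)
g/((16181 + 9078) - 2857) + m(89)/(-5100) = -7100/((16181 + 9078) - 2857) + (-6 + 2*89²)/(-5100) = -7100/(25259 - 2857) + (-6 + 2*7921)*(-1/5100) = -7100/22402 + (-6 + 15842)*(-1/5100) = -7100*1/22402 + 15836*(-1/5100) = -3550/11201 - 3959/1275 = -48871009/14281275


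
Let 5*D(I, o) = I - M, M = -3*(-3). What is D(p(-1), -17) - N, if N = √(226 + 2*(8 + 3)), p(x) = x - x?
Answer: -9/5 - 2*√62 ≈ -17.548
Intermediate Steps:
p(x) = 0
M = 9
N = 2*√62 (N = √(226 + 2*11) = √(226 + 22) = √248 = 2*√62 ≈ 15.748)
D(I, o) = -9/5 + I/5 (D(I, o) = (I - 1*9)/5 = (I - 9)/5 = (-9 + I)/5 = -9/5 + I/5)
D(p(-1), -17) - N = (-9/5 + (⅕)*0) - 2*√62 = (-9/5 + 0) - 2*√62 = -9/5 - 2*√62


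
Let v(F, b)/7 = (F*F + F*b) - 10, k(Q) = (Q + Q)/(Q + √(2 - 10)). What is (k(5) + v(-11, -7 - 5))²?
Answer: (-49358017*I + 57936060*√2)/(-17*I + 20*√2) ≈ 2.8986e+6 - 2918.4*I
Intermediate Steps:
k(Q) = 2*Q/(Q + 2*I*√2) (k(Q) = (2*Q)/(Q + √(-8)) = (2*Q)/(Q + 2*I*√2) = 2*Q/(Q + 2*I*√2))
v(F, b) = -70 + 7*F² + 7*F*b (v(F, b) = 7*((F*F + F*b) - 10) = 7*((F² + F*b) - 10) = 7*(-10 + F² + F*b) = -70 + 7*F² + 7*F*b)
(k(5) + v(-11, -7 - 5))² = (2*5/(5 + 2*I*√2) + (-70 + 7*(-11)² + 7*(-11)*(-7 - 5)))² = (10/(5 + 2*I*√2) + (-70 + 7*121 + 7*(-11)*(-12)))² = (10/(5 + 2*I*√2) + (-70 + 847 + 924))² = (10/(5 + 2*I*√2) + 1701)² = (1701 + 10/(5 + 2*I*√2))²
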